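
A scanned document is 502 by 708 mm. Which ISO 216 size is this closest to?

B2 (500 × 707 mm)

Aspect ratio 708/502 ≈ 1.410 — close to the ISO √2 ≈ 1.414.
In the B-series (B0 = 1000 × 1414 mm): B2 = 500 × 707 mm.
Off by 3 mm total — nearest standard size.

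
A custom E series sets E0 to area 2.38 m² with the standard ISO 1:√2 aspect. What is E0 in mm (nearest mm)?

Let the short side be w mm. Then w · w√2 = 2.38 m² = 2,380,000 mm².
w² = 2,380,000/√2, so w ≈ 1297.3 mm; long side = w√2 ≈ 1834.6 mm.

1297 × 1835 mm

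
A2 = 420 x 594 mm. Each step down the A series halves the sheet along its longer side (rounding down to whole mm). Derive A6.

A3: ⌊594/2⌋ × 420 = 297 × 420 mm
A4: ⌊420/2⌋ × 297 = 210 × 297 mm
A5: ⌊297/2⌋ × 210 = 148 × 210 mm
A6: ⌊210/2⌋ × 148 = 105 × 148 mm

105 × 148 mm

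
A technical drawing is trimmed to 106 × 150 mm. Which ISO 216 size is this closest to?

A6 (105 × 148 mm)

Aspect ratio 150/106 ≈ 1.415 — close to the ISO √2 ≈ 1.414.
In the A-series (A0 area = 1 m²): A6 = 105 × 148 mm.
Off by 3 mm total — nearest standard size.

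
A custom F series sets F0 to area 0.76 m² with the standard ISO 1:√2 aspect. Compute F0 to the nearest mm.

Let the short side be w mm. Then w · w√2 = 0.76 m² = 760,000 mm².
w² = 760,000/√2, so w ≈ 733.1 mm; long side = w√2 ≈ 1036.7 mm.

733 × 1037 mm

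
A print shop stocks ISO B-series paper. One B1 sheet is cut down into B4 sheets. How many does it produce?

8

Each ISO step halves the sheet: 1 × B1 → 2 × B2 → 4 × B3 → 8 × B4
From B1 to B4 is 3 halving steps: 2^3 = 8.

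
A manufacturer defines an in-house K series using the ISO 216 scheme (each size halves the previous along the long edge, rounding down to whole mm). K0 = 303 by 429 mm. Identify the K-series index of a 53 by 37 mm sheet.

K6

K0: 303 × 429 mm
K1: 214 × 303 mm
K2: 151 × 214 mm
K3: 107 × 151 mm
K4: 75 × 107 mm
K5: 53 × 75 mm
K6: 37 × 53 mm
K7: 26 × 37 mm
→ matches K6.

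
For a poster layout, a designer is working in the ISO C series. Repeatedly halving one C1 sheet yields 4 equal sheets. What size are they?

C3

4 = 2^2, so 2 halving steps.
C1 → C2 → … → C3 after 2 steps.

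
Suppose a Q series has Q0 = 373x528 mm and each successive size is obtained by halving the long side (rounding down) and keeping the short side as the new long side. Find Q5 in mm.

Q1: ⌊528/2⌋ × 373 = 264 × 373 mm
Q2: ⌊373/2⌋ × 264 = 186 × 264 mm
Q3: ⌊264/2⌋ × 186 = 132 × 186 mm
Q4: ⌊186/2⌋ × 132 = 93 × 132 mm
Q5: ⌊132/2⌋ × 93 = 66 × 93 mm

66 × 93 mm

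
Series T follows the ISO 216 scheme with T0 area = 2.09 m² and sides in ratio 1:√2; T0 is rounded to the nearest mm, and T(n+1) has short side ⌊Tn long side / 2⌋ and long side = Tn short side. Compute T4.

304 × 429 mm

Let T0's short side be w mm. w · w√2 = 2.09 m² = 2,090,000 mm², so w ≈ 1215.7 mm and w√2 ≈ 1719.2 mm → T0 = 1216 × 1719 mm.
T1: ⌊1719/2⌋ × 1216 = 859 × 1216 mm
T2: ⌊1216/2⌋ × 859 = 608 × 859 mm
T3: ⌊859/2⌋ × 608 = 429 × 608 mm
T4: ⌊608/2⌋ × 429 = 304 × 429 mm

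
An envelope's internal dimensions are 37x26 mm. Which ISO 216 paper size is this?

A10 (26 × 37 mm)

Aspect ratio 37/26 ≈ 1.423 — close to the ISO √2 ≈ 1.414.
In the A-series (A0 area = 1 m²): A10 = 26 × 37 mm.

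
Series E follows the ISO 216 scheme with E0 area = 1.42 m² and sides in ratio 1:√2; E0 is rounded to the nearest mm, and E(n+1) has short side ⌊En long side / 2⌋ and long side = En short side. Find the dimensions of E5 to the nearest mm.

177 × 250 mm

Let E0's short side be w mm. w · w√2 = 1.42 m² = 1,420,000 mm², so w ≈ 1002.0 mm and w√2 ≈ 1417.1 mm → E0 = 1002 × 1417 mm.
E1: ⌊1417/2⌋ × 1002 = 708 × 1002 mm
E2: ⌊1002/2⌋ × 708 = 501 × 708 mm
E3: ⌊708/2⌋ × 501 = 354 × 501 mm
E4: ⌊501/2⌋ × 354 = 250 × 354 mm
E5: ⌊354/2⌋ × 250 = 177 × 250 mm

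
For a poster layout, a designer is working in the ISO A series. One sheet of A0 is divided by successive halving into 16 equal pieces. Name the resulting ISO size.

16 = 2^4, so 4 halving steps.
A0 → A1 → … → A4 after 4 steps.

A4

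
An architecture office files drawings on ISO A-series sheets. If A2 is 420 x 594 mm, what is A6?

105 × 148 mm

A3: ⌊594/2⌋ × 420 = 297 × 420 mm
A4: ⌊420/2⌋ × 297 = 210 × 297 mm
A5: ⌊297/2⌋ × 210 = 148 × 210 mm
A6: ⌊210/2⌋ × 148 = 105 × 148 mm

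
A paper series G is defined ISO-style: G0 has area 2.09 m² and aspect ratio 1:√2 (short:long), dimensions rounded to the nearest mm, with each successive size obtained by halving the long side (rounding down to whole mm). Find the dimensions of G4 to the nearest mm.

Let G0's short side be w mm. w · w√2 = 2.09 m² = 2,090,000 mm², so w ≈ 1215.7 mm and w√2 ≈ 1719.2 mm → G0 = 1216 × 1719 mm.
G1: ⌊1719/2⌋ × 1216 = 859 × 1216 mm
G2: ⌊1216/2⌋ × 859 = 608 × 859 mm
G3: ⌊859/2⌋ × 608 = 429 × 608 mm
G4: ⌊608/2⌋ × 429 = 304 × 429 mm

304 × 429 mm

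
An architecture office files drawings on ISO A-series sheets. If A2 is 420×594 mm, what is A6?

A3: ⌊594/2⌋ × 420 = 297 × 420 mm
A4: ⌊420/2⌋ × 297 = 210 × 297 mm
A5: ⌊297/2⌋ × 210 = 148 × 210 mm
A6: ⌊210/2⌋ × 148 = 105 × 148 mm

105 × 148 mm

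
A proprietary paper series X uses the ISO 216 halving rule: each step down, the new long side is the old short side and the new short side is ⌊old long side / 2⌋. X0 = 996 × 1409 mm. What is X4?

249 × 352 mm

X1 = 704 × 996 mm (from X0 by 1 halving).
X2: ⌊996/2⌋ × 704 = 498 × 704 mm
X3: ⌊704/2⌋ × 498 = 352 × 498 mm
X4: ⌊498/2⌋ × 352 = 249 × 352 mm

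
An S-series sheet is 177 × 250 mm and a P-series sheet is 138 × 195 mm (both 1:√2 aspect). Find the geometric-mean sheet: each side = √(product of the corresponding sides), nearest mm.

Short side: √(177 · 138) = √24426 ≈ 156.3 → 156 mm
Long side: √(250 · 195) = √48750 ≈ 220.8 → 221 mm

156 × 221 mm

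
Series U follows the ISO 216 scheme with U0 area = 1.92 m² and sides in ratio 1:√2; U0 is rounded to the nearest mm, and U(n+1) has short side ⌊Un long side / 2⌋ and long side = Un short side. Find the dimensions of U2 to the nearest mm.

Let U0's short side be w mm. w · w√2 = 1.92 m² = 1,920,000 mm², so w ≈ 1165.2 mm and w√2 ≈ 1647.8 mm → U0 = 1165 × 1648 mm.
U1: ⌊1648/2⌋ × 1165 = 824 × 1165 mm
U2: ⌊1165/2⌋ × 824 = 582 × 824 mm

582 × 824 mm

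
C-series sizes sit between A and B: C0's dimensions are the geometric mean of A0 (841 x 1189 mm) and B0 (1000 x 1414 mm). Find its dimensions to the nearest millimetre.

Short: √(841 · 1000) = √841000 ≈ 917.1 mm.
Long: √(1189 · 1414) = √1681246 ≈ 1296.6 mm.

917 × 1297 mm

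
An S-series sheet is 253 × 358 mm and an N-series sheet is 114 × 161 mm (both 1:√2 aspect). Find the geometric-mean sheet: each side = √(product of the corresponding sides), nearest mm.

170 × 240 mm

Short side: √(253 · 114) = √28842 ≈ 169.8 → 170 mm
Long side: √(358 · 161) = √57638 ≈ 240.1 → 240 mm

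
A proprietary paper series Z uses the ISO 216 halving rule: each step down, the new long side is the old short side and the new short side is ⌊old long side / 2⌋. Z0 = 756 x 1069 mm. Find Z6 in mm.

Z1 = 534 × 756 mm (from Z0 by 1 halving).
Z2: ⌊756/2⌋ × 534 = 378 × 534 mm
Z3: ⌊534/2⌋ × 378 = 267 × 378 mm
Z4: ⌊378/2⌋ × 267 = 189 × 267 mm
Z5: ⌊267/2⌋ × 189 = 133 × 189 mm
Z6: ⌊189/2⌋ × 133 = 94 × 133 mm

94 × 133 mm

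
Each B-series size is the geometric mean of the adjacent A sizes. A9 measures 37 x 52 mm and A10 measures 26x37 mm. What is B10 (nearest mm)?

Short side: √(37 · 26) = √962 ≈ 31.0 → 31 mm
Long side: √(52 · 37) = √1924 ≈ 43.9 → 44 mm

31 × 44 mm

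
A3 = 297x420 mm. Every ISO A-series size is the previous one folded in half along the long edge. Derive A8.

52 × 74 mm

A4: ⌊420/2⌋ × 297 = 210 × 297 mm
A5: ⌊297/2⌋ × 210 = 148 × 210 mm
A6: ⌊210/2⌋ × 148 = 105 × 148 mm
A7: ⌊148/2⌋ × 105 = 74 × 105 mm
A8: ⌊105/2⌋ × 74 = 52 × 74 mm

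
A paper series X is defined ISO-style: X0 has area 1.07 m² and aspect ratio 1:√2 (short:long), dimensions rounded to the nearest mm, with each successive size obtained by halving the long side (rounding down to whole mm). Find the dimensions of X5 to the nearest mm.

153 × 217 mm

Let X0's short side be w mm. w · w√2 = 1.07 m² = 1,070,000 mm², so w ≈ 869.8 mm and w√2 ≈ 1230.1 mm → X0 = 870 × 1230 mm.
X1: ⌊1230/2⌋ × 870 = 615 × 870 mm
X2: ⌊870/2⌋ × 615 = 435 × 615 mm
X3: ⌊615/2⌋ × 435 = 307 × 435 mm
X4: ⌊435/2⌋ × 307 = 217 × 307 mm
X5: ⌊307/2⌋ × 217 = 153 × 217 mm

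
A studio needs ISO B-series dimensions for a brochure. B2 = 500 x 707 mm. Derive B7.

B3: ⌊707/2⌋ × 500 = 353 × 500 mm
B4: ⌊500/2⌋ × 353 = 250 × 353 mm
B5: ⌊353/2⌋ × 250 = 176 × 250 mm
B6: ⌊250/2⌋ × 176 = 125 × 176 mm
B7: ⌊176/2⌋ × 125 = 88 × 125 mm

88 × 125 mm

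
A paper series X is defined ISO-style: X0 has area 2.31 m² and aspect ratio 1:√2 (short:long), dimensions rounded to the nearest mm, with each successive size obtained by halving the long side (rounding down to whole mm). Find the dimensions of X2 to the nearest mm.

639 × 903 mm

Let X0's short side be w mm. w · w√2 = 2.31 m² = 2,310,000 mm², so w ≈ 1278.1 mm and w√2 ≈ 1807.4 mm → X0 = 1278 × 1807 mm.
X1: ⌊1807/2⌋ × 1278 = 903 × 1278 mm
X2: ⌊1278/2⌋ × 903 = 639 × 903 mm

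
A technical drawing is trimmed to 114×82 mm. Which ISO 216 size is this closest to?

Aspect ratio 114/82 ≈ 1.390 (ISO target is √2 ≈ 1.414).
In the C-series (envelope sizes, between A and B): C7 = 81 × 114 mm.
Off by 1 mm total — nearest standard size.

C7 (81 × 114 mm)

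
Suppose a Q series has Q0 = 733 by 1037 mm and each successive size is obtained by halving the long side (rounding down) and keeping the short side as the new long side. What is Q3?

259 × 366 mm

Q1: ⌊1037/2⌋ × 733 = 518 × 733 mm
Q2: ⌊733/2⌋ × 518 = 366 × 518 mm
Q3: ⌊518/2⌋ × 366 = 259 × 366 mm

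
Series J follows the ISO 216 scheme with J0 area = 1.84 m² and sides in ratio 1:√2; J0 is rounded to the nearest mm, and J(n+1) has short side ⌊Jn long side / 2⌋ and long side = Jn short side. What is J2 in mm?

Let J0's short side be w mm. w · w√2 = 1.84 m² = 1,840,000 mm², so w ≈ 1140.6 mm and w√2 ≈ 1613.1 mm → J0 = 1141 × 1613 mm.
J1: ⌊1613/2⌋ × 1141 = 806 × 1141 mm
J2: ⌊1141/2⌋ × 806 = 570 × 806 mm

570 × 806 mm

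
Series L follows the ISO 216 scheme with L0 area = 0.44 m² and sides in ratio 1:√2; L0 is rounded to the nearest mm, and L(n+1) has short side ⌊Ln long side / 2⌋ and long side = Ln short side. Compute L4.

Let L0's short side be w mm. w · w√2 = 0.44 m² = 440,000 mm², so w ≈ 557.8 mm and w√2 ≈ 788.8 mm → L0 = 558 × 789 mm.
L1: ⌊789/2⌋ × 558 = 394 × 558 mm
L2: ⌊558/2⌋ × 394 = 279 × 394 mm
L3: ⌊394/2⌋ × 279 = 197 × 279 mm
L4: ⌊279/2⌋ × 197 = 139 × 197 mm

139 × 197 mm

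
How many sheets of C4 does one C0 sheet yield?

16

Each ISO step halves the sheet: 1 × C0 → 2 × C1 → 4 × C2 → 8 × C3 → …
From C0 to C4 is 4 halving steps: 2^4 = 16.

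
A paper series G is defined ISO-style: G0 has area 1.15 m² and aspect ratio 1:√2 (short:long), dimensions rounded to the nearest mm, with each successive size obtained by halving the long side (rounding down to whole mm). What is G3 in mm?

318 × 451 mm

Let G0's short side be w mm. w · w√2 = 1.15 m² = 1,150,000 mm², so w ≈ 901.8 mm and w√2 ≈ 1275.3 mm → G0 = 902 × 1275 mm.
G1: ⌊1275/2⌋ × 902 = 637 × 902 mm
G2: ⌊902/2⌋ × 637 = 451 × 637 mm
G3: ⌊637/2⌋ × 451 = 318 × 451 mm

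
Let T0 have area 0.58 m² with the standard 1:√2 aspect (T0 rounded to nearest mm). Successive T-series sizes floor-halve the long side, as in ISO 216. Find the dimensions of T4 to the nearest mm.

Let T0's short side be w mm. w · w√2 = 0.58 m² = 580,000 mm², so w ≈ 640.4 mm and w√2 ≈ 905.7 mm → T0 = 640 × 906 mm.
T1: ⌊906/2⌋ × 640 = 453 × 640 mm
T2: ⌊640/2⌋ × 453 = 320 × 453 mm
T3: ⌊453/2⌋ × 320 = 226 × 320 mm
T4: ⌊320/2⌋ × 226 = 160 × 226 mm

160 × 226 mm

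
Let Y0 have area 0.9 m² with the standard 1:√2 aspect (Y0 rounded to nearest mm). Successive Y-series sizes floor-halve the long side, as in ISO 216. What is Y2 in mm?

Let Y0's short side be w mm. w · w√2 = 0.9 m² = 900,000 mm², so w ≈ 797.7 mm and w√2 ≈ 1128.2 mm → Y0 = 798 × 1128 mm.
Y1: ⌊1128/2⌋ × 798 = 564 × 798 mm
Y2: ⌊798/2⌋ × 564 = 399 × 564 mm

399 × 564 mm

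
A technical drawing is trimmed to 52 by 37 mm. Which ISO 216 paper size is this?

A9 (37 × 52 mm)

Aspect ratio 52/37 ≈ 1.405 — close to the ISO √2 ≈ 1.414.
In the A-series (A0 area = 1 m²): A9 = 37 × 52 mm.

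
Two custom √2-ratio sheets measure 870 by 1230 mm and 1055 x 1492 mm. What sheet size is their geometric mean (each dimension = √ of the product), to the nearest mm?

Short side: √(870 · 1055) = √917850 ≈ 958.0 → 958 mm
Long side: √(1230 · 1492) = √1835160 ≈ 1354.7 → 1355 mm

958 × 1355 mm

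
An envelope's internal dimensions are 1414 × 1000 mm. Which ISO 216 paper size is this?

B0 (1000 × 1414 mm)

Aspect ratio 1414/1000 ≈ 1.414 — close to the ISO √2 ≈ 1.414.
In the B-series (B0 = 1000 × 1414 mm): B0 = 1000 × 1414 mm.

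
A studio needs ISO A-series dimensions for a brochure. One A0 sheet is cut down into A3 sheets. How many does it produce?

Each ISO step halves the sheet: 1 × A0 → 2 × A1 → 4 × A2 → 8 × A3
From A0 to A3 is 3 halving steps: 2^3 = 8.

8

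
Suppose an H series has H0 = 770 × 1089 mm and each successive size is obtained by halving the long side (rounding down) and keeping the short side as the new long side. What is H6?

96 × 136 mm

H1 = 544 × 770 mm (from H0 by 1 halving).
H2: ⌊770/2⌋ × 544 = 385 × 544 mm
H3: ⌊544/2⌋ × 385 = 272 × 385 mm
H4: ⌊385/2⌋ × 272 = 192 × 272 mm
H5: ⌊272/2⌋ × 192 = 136 × 192 mm
H6: ⌊192/2⌋ × 136 = 96 × 136 mm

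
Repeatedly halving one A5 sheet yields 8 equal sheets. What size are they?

A8

8 = 2^3, so 3 halving steps.
A5 → A6 → … → A8 after 3 steps.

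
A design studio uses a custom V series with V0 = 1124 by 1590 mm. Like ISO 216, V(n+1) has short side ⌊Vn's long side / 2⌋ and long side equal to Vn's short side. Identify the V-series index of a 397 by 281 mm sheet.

V0: 1124 × 1590 mm
V1: 795 × 1124 mm
V2: 562 × 795 mm
V3: 397 × 562 mm
V4: 281 × 397 mm
V5: 198 × 281 mm
→ matches V4.

V4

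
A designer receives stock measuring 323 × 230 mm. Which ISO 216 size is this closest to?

Aspect ratio 323/230 ≈ 1.404 — close to the ISO √2 ≈ 1.414.
In the C-series (envelope sizes, between A and B): C4 = 229 × 324 mm.
Off by 2 mm total — nearest standard size.

C4 (229 × 324 mm)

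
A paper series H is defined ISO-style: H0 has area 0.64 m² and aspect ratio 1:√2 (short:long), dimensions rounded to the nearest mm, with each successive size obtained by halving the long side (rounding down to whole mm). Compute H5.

118 × 168 mm

Let H0's short side be w mm. w · w√2 = 0.64 m² = 640,000 mm², so w ≈ 672.7 mm and w√2 ≈ 951.4 mm → H0 = 673 × 951 mm.
H1: ⌊951/2⌋ × 673 = 475 × 673 mm
H2: ⌊673/2⌋ × 475 = 336 × 475 mm
H3: ⌊475/2⌋ × 336 = 237 × 336 mm
H4: ⌊336/2⌋ × 237 = 168 × 237 mm
H5: ⌊237/2⌋ × 168 = 118 × 168 mm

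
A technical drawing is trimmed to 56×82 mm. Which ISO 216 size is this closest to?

C8 (57 × 81 mm)

Aspect ratio 82/56 ≈ 1.464 (ISO target is √2 ≈ 1.414).
In the C-series (envelope sizes, between A and B): C8 = 57 × 81 mm.
Off by 2 mm total — nearest standard size.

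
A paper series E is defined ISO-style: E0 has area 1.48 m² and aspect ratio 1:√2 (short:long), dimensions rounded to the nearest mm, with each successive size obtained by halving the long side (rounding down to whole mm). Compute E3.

Let E0's short side be w mm. w · w√2 = 1.48 m² = 1,480,000 mm², so w ≈ 1023.0 mm and w√2 ≈ 1446.7 mm → E0 = 1023 × 1447 mm.
E1: ⌊1447/2⌋ × 1023 = 723 × 1023 mm
E2: ⌊1023/2⌋ × 723 = 511 × 723 mm
E3: ⌊723/2⌋ × 511 = 361 × 511 mm

361 × 511 mm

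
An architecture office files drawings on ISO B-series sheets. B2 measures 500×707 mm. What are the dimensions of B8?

B3: ⌊707/2⌋ × 500 = 353 × 500 mm
B4: ⌊500/2⌋ × 353 = 250 × 353 mm
B5: ⌊353/2⌋ × 250 = 176 × 250 mm
B6: ⌊250/2⌋ × 176 = 125 × 176 mm
B7: ⌊176/2⌋ × 125 = 88 × 125 mm
B8: ⌊125/2⌋ × 88 = 62 × 88 mm

62 × 88 mm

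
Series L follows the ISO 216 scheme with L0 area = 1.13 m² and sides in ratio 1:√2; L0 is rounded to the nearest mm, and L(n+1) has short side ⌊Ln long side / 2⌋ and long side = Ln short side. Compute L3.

Let L0's short side be w mm. w · w√2 = 1.13 m² = 1,130,000 mm², so w ≈ 893.9 mm and w√2 ≈ 1264.1 mm → L0 = 894 × 1264 mm.
L1: ⌊1264/2⌋ × 894 = 632 × 894 mm
L2: ⌊894/2⌋ × 632 = 447 × 632 mm
L3: ⌊632/2⌋ × 447 = 316 × 447 mm

316 × 447 mm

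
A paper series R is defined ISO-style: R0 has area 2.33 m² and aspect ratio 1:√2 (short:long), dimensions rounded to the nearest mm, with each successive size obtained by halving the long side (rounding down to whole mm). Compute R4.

Let R0's short side be w mm. w · w√2 = 2.33 m² = 2,330,000 mm², so w ≈ 1283.6 mm and w√2 ≈ 1815.2 mm → R0 = 1284 × 1815 mm.
R1: ⌊1815/2⌋ × 1284 = 907 × 1284 mm
R2: ⌊1284/2⌋ × 907 = 642 × 907 mm
R3: ⌊907/2⌋ × 642 = 453 × 642 mm
R4: ⌊642/2⌋ × 453 = 321 × 453 mm

321 × 453 mm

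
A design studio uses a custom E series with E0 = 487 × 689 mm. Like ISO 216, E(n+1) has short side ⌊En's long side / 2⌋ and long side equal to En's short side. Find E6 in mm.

E1 = 344 × 487 mm (from E0 by 1 halving).
E2: ⌊487/2⌋ × 344 = 243 × 344 mm
E3: ⌊344/2⌋ × 243 = 172 × 243 mm
E4: ⌊243/2⌋ × 172 = 121 × 172 mm
E5: ⌊172/2⌋ × 121 = 86 × 121 mm
E6: ⌊121/2⌋ × 86 = 60 × 86 mm

60 × 86 mm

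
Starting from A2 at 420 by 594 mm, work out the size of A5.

A3: ⌊594/2⌋ × 420 = 297 × 420 mm
A4: ⌊420/2⌋ × 297 = 210 × 297 mm
A5: ⌊297/2⌋ × 210 = 148 × 210 mm

148 × 210 mm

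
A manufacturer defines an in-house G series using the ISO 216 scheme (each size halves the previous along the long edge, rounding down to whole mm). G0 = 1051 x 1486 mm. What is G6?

131 × 185 mm

G1 = 743 × 1051 mm (from G0 by 1 halving).
G2: ⌊1051/2⌋ × 743 = 525 × 743 mm
G3: ⌊743/2⌋ × 525 = 371 × 525 mm
G4: ⌊525/2⌋ × 371 = 262 × 371 mm
G5: ⌊371/2⌋ × 262 = 185 × 262 mm
G6: ⌊262/2⌋ × 185 = 131 × 185 mm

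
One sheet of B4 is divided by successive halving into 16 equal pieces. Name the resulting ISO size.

B8

16 = 2^4, so 4 halving steps.
B4 → B5 → … → B8 after 4 steps.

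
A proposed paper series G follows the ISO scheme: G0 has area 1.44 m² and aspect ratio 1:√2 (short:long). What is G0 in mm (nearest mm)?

Let the short side be w mm. Then w · w√2 = 1.44 m² = 1,440,000 mm².
w² = 1,440,000/√2, so w ≈ 1009.1 mm; long side = w√2 ≈ 1427.0 mm.

1009 × 1427 mm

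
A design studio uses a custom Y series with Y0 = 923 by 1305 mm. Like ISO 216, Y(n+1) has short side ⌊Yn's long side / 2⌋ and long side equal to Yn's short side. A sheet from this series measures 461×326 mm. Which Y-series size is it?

Y0: 923 × 1305 mm
Y1: 652 × 923 mm
Y2: 461 × 652 mm
Y3: 326 × 461 mm
Y4: 230 × 326 mm
→ matches Y3.

Y3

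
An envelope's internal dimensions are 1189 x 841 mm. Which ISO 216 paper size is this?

A0 (841 × 1189 mm)

Aspect ratio 1189/841 ≈ 1.414 — close to the ISO √2 ≈ 1.414.
In the A-series (A0 area = 1 m²): A0 = 841 × 1189 mm.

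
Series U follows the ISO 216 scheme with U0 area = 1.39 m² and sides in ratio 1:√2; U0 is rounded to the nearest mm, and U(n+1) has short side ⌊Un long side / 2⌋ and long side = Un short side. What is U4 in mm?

Let U0's short side be w mm. w · w√2 = 1.39 m² = 1,390,000 mm², so w ≈ 991.4 mm and w√2 ≈ 1402.1 mm → U0 = 991 × 1402 mm.
U1: ⌊1402/2⌋ × 991 = 701 × 991 mm
U2: ⌊991/2⌋ × 701 = 495 × 701 mm
U3: ⌊701/2⌋ × 495 = 350 × 495 mm
U4: ⌊495/2⌋ × 350 = 247 × 350 mm

247 × 350 mm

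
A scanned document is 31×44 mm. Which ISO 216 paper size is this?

Aspect ratio 44/31 ≈ 1.419 — close to the ISO √2 ≈ 1.414.
In the B-series (B0 = 1000 × 1414 mm): B10 = 31 × 44 mm.

B10 (31 × 44 mm)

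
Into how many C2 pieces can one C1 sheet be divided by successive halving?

Each ISO step halves the sheet: 1 × C1 → 2 × C2
From C1 to C2 is 1 halving step: 2^1 = 2.

2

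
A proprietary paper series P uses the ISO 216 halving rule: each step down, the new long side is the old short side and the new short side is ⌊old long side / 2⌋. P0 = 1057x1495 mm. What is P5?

P1: ⌊1495/2⌋ × 1057 = 747 × 1057 mm
P2: ⌊1057/2⌋ × 747 = 528 × 747 mm
P3: ⌊747/2⌋ × 528 = 373 × 528 mm
P4: ⌊528/2⌋ × 373 = 264 × 373 mm
P5: ⌊373/2⌋ × 264 = 186 × 264 mm

186 × 264 mm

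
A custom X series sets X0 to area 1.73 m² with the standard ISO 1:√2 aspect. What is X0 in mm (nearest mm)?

1106 × 1564 mm

Let the short side be w mm. Then w · w√2 = 1.73 m² = 1,730,000 mm².
w² = 1,730,000/√2, so w ≈ 1106.0 mm; long side = w√2 ≈ 1564.2 mm.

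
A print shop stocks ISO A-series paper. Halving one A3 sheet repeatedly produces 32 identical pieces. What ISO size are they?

32 = 2^5, so 5 halving steps.
A3 → A4 → … → A8 after 5 steps.

A8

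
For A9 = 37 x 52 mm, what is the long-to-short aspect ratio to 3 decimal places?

52 / 37 = 1.405
ISO 216 targets √2 ≈ 1.414; the -0.009 deviation is from mm rounding.

1.405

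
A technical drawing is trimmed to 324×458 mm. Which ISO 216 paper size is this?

Aspect ratio 458/324 ≈ 1.414 — close to the ISO √2 ≈ 1.414.
In the C-series (envelope sizes, between A and B): C3 = 324 × 458 mm.

C3 (324 × 458 mm)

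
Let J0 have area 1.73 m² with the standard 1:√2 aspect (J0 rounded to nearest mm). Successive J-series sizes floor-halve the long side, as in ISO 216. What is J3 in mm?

Let J0's short side be w mm. w · w√2 = 1.73 m² = 1,730,000 mm², so w ≈ 1106.0 mm and w√2 ≈ 1564.2 mm → J0 = 1106 × 1564 mm.
J1: ⌊1564/2⌋ × 1106 = 782 × 1106 mm
J2: ⌊1106/2⌋ × 782 = 553 × 782 mm
J3: ⌊782/2⌋ × 553 = 391 × 553 mm

391 × 553 mm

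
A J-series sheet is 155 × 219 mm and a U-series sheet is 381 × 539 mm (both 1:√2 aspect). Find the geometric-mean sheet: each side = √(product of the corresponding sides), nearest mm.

Short side: √(155 · 381) = √59055 ≈ 243.0 → 243 mm
Long side: √(219 · 539) = √118041 ≈ 343.6 → 344 mm

243 × 344 mm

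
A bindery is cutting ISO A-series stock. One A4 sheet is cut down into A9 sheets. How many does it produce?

32

A4 = 210 × 297 mm; A9 = 37 × 52 mm.
Each halving step doubles the count; 5 steps from A4 to A9.
2^5 = 32.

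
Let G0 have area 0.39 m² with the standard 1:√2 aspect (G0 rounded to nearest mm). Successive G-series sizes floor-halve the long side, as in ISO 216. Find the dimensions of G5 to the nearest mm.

Let G0's short side be w mm. w · w√2 = 0.39 m² = 390,000 mm², so w ≈ 525.1 mm and w√2 ≈ 742.7 mm → G0 = 525 × 743 mm.
G1: ⌊743/2⌋ × 525 = 371 × 525 mm
G2: ⌊525/2⌋ × 371 = 262 × 371 mm
G3: ⌊371/2⌋ × 262 = 185 × 262 mm
G4: ⌊262/2⌋ × 185 = 131 × 185 mm
G5: ⌊185/2⌋ × 131 = 92 × 131 mm

92 × 131 mm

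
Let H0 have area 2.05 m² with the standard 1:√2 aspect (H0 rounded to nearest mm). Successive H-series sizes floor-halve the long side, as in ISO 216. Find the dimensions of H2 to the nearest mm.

602 × 851 mm

Let H0's short side be w mm. w · w√2 = 2.05 m² = 2,050,000 mm², so w ≈ 1204.0 mm and w√2 ≈ 1702.7 mm → H0 = 1204 × 1703 mm.
H1: ⌊1703/2⌋ × 1204 = 851 × 1204 mm
H2: ⌊1204/2⌋ × 851 = 602 × 851 mm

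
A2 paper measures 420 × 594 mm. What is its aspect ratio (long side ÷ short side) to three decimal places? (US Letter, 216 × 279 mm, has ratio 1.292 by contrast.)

1.414

594 / 420 = 1.414
Matches √2 ≈ 1.414 — the ISO 216 defining ratio.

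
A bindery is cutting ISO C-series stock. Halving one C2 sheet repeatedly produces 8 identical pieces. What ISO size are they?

8 = 2^3, so 3 halving steps.
C2 → C3 → … → C5 after 3 steps.

C5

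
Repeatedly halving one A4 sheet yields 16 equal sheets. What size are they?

16 = 2^4, so 4 halving steps.
A4 → A5 → … → A8 after 4 steps.

A8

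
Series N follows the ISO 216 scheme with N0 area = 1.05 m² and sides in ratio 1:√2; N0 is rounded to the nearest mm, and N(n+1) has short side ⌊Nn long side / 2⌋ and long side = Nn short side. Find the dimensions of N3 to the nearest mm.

304 × 431 mm

Let N0's short side be w mm. w · w√2 = 1.05 m² = 1,050,000 mm², so w ≈ 861.7 mm and w√2 ≈ 1218.6 mm → N0 = 862 × 1219 mm.
N1: ⌊1219/2⌋ × 862 = 609 × 862 mm
N2: ⌊862/2⌋ × 609 = 431 × 609 mm
N3: ⌊609/2⌋ × 431 = 304 × 431 mm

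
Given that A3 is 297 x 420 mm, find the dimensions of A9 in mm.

A4: ⌊420/2⌋ × 297 = 210 × 297 mm
A5: ⌊297/2⌋ × 210 = 148 × 210 mm
A6: ⌊210/2⌋ × 148 = 105 × 148 mm
A7: ⌊148/2⌋ × 105 = 74 × 105 mm
A8: ⌊105/2⌋ × 74 = 52 × 74 mm
A9: ⌊74/2⌋ × 52 = 37 × 52 mm

37 × 52 mm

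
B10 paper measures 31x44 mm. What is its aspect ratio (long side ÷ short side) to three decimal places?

1.419

44 / 31 = 1.419
ISO 216 targets √2 ≈ 1.414; the +0.005 deviation is from mm rounding.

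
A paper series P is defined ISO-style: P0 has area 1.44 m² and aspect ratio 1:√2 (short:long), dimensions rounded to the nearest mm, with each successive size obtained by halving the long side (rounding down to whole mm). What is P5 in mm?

178 × 252 mm

Let P0's short side be w mm. w · w√2 = 1.44 m² = 1,440,000 mm², so w ≈ 1009.1 mm and w√2 ≈ 1427.0 mm → P0 = 1009 × 1427 mm.
P1: ⌊1427/2⌋ × 1009 = 713 × 1009 mm
P2: ⌊1009/2⌋ × 713 = 504 × 713 mm
P3: ⌊713/2⌋ × 504 = 356 × 504 mm
P4: ⌊504/2⌋ × 356 = 252 × 356 mm
P5: ⌊356/2⌋ × 252 = 178 × 252 mm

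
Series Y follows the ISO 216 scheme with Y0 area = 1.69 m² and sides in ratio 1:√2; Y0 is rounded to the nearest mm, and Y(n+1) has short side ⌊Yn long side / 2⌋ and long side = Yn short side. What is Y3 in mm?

Let Y0's short side be w mm. w · w√2 = 1.69 m² = 1,690,000 mm², so w ≈ 1093.2 mm and w√2 ≈ 1546.0 mm → Y0 = 1093 × 1546 mm.
Y1: ⌊1546/2⌋ × 1093 = 773 × 1093 mm
Y2: ⌊1093/2⌋ × 773 = 546 × 773 mm
Y3: ⌊773/2⌋ × 546 = 386 × 546 mm

386 × 546 mm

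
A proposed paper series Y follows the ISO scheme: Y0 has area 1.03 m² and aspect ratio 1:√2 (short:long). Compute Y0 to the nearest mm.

853 × 1207 mm

Let the short side be w mm. Then w · w√2 = 1.03 m² = 1,030,000 mm².
w² = 1,030,000/√2, so w ≈ 853.4 mm; long side = w√2 ≈ 1206.9 mm.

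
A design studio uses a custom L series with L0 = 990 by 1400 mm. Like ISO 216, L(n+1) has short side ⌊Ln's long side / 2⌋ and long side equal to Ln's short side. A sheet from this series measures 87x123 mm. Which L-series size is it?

L7

L0: 990 × 1400 mm
L1: 700 × 990 mm
L2: 495 × 700 mm
L3: 350 × 495 mm
L4: 247 × 350 mm
L5: 175 × 247 mm
L6: 123 × 175 mm
L7: 87 × 123 mm
L8: 61 × 87 mm
→ matches L7.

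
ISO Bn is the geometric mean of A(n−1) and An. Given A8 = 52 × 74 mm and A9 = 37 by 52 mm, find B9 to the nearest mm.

44 × 62 mm

Short side: √(52 · 37) = √1924 ≈ 43.9 → 44 mm
Long side: √(74 · 52) = √3848 ≈ 62.0 → 62 mm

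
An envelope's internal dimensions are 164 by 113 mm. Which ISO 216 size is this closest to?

C6 (114 × 162 mm)

Aspect ratio 164/113 ≈ 1.451 (ISO target is √2 ≈ 1.414).
In the C-series (envelope sizes, between A and B): C6 = 114 × 162 mm.
Off by 3 mm total — nearest standard size.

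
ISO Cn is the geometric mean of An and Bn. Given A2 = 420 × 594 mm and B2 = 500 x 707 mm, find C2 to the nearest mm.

458 × 648 mm

Short side: √(420 · 500) = √210000 ≈ 458.3 → 458 mm
Long side: √(594 · 707) = √419958 ≈ 648.0 → 648 mm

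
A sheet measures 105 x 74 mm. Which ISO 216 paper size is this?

Aspect ratio 105/74 ≈ 1.419 — close to the ISO √2 ≈ 1.414.
In the A-series (A0 area = 1 m²): A7 = 74 × 105 mm.

A7 (74 × 105 mm)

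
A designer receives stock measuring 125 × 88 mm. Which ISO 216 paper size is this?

B7 (88 × 125 mm)

Aspect ratio 125/88 ≈ 1.420 — close to the ISO √2 ≈ 1.414.
In the B-series (B0 = 1000 × 1414 mm): B7 = 88 × 125 mm.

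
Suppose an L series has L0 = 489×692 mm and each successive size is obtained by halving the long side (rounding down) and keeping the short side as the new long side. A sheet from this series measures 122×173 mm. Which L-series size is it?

L0: 489 × 692 mm
L1: 346 × 489 mm
L2: 244 × 346 mm
L3: 173 × 244 mm
L4: 122 × 173 mm
L5: 86 × 122 mm
→ matches L4.

L4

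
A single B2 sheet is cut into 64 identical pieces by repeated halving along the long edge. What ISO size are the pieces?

64 = 2^6, so 6 halving steps.
B2 → B3 → … → B8 after 6 steps.

B8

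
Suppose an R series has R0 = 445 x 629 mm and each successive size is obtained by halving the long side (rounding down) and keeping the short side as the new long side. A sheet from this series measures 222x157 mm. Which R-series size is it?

R0: 445 × 629 mm
R1: 314 × 445 mm
R2: 222 × 314 mm
R3: 157 × 222 mm
R4: 111 × 157 mm
→ matches R3.

R3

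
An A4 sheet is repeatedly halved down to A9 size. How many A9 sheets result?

Each ISO step halves the sheet: 1 × A4 → 2 × A5 → 4 × A6 → 8 × A7 → …
From A4 to A9 is 5 halving steps: 2^5 = 32.

32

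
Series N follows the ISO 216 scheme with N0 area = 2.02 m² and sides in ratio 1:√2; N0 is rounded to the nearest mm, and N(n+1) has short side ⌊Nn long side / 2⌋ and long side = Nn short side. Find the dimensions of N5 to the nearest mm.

211 × 298 mm

Let N0's short side be w mm. w · w√2 = 2.02 m² = 2,020,000 mm², so w ≈ 1195.1 mm and w√2 ≈ 1690.2 mm → N0 = 1195 × 1690 mm.
N1: ⌊1690/2⌋ × 1195 = 845 × 1195 mm
N2: ⌊1195/2⌋ × 845 = 597 × 845 mm
N3: ⌊845/2⌋ × 597 = 422 × 597 mm
N4: ⌊597/2⌋ × 422 = 298 × 422 mm
N5: ⌊422/2⌋ × 298 = 211 × 298 mm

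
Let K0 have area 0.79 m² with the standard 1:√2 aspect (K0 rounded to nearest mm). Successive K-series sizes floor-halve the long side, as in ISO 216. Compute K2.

Let K0's short side be w mm. w · w√2 = 0.79 m² = 790,000 mm², so w ≈ 747.4 mm and w√2 ≈ 1057.0 mm → K0 = 747 × 1057 mm.
K1: ⌊1057/2⌋ × 747 = 528 × 747 mm
K2: ⌊747/2⌋ × 528 = 373 × 528 mm

373 × 528 mm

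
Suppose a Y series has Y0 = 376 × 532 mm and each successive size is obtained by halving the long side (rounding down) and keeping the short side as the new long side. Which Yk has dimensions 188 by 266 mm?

Y0: 376 × 532 mm
Y1: 266 × 376 mm
Y2: 188 × 266 mm
Y3: 133 × 188 mm
→ matches Y2.

Y2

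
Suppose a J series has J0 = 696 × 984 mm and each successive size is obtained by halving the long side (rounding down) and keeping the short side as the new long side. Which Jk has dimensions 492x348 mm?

J0: 696 × 984 mm
J1: 492 × 696 mm
J2: 348 × 492 mm
J3: 246 × 348 mm
→ matches J2.

J2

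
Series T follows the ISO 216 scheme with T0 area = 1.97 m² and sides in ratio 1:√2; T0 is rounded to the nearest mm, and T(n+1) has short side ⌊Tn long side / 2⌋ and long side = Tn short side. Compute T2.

Let T0's short side be w mm. w · w√2 = 1.97 m² = 1,970,000 mm², so w ≈ 1180.3 mm and w√2 ≈ 1669.1 mm → T0 = 1180 × 1669 mm.
T1: ⌊1669/2⌋ × 1180 = 834 × 1180 mm
T2: ⌊1180/2⌋ × 834 = 590 × 834 mm

590 × 834 mm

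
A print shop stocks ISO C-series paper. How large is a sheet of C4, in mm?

C0 = 917 × 1297 mm (C0 is the geometric mean of A0 and B0, aspect 1:√2).
C1: ⌊1297/2⌋ × 917 = 648 × 917 mm
C2: ⌊917/2⌋ × 648 = 458 × 648 mm
C3: ⌊648/2⌋ × 458 = 324 × 458 mm
C4: ⌊458/2⌋ × 324 = 229 × 324 mm

229 × 324 mm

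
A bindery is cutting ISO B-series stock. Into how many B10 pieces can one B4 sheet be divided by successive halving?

64

Each ISO step halves the sheet: 1 × B4 → 2 × B5 → 4 × B6 → 8 × B7 → …
From B4 to B10 is 6 halving steps: 2^6 = 64.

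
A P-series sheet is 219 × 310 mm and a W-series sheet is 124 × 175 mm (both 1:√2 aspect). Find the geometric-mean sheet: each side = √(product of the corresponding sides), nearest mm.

Short side: √(219 · 124) = √27156 ≈ 164.8 → 165 mm
Long side: √(310 · 175) = √54250 ≈ 232.9 → 233 mm

165 × 233 mm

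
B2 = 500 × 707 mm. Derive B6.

B3: ⌊707/2⌋ × 500 = 353 × 500 mm
B4: ⌊500/2⌋ × 353 = 250 × 353 mm
B5: ⌊353/2⌋ × 250 = 176 × 250 mm
B6: ⌊250/2⌋ × 176 = 125 × 176 mm

125 × 176 mm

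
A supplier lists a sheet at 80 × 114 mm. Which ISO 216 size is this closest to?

Aspect ratio 114/80 ≈ 1.425 — close to the ISO √2 ≈ 1.414.
In the C-series (envelope sizes, between A and B): C7 = 81 × 114 mm.
Off by 1 mm total — nearest standard size.

C7 (81 × 114 mm)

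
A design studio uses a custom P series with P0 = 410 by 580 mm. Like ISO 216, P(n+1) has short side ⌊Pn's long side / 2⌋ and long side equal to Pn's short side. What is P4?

102 × 145 mm

P1: ⌊580/2⌋ × 410 = 290 × 410 mm
P2: ⌊410/2⌋ × 290 = 205 × 290 mm
P3: ⌊290/2⌋ × 205 = 145 × 205 mm
P4: ⌊205/2⌋ × 145 = 102 × 145 mm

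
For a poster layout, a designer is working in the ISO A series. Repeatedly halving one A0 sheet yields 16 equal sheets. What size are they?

16 = 2^4, so 4 halving steps.
A0 → A1 → … → A4 after 4 steps.

A4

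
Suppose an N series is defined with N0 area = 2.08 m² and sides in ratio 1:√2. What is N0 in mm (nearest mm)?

Let the short side be w mm. Then w · w√2 = 2.08 m² = 2,080,000 mm².
w² = 2,080,000/√2, so w ≈ 1212.8 mm; long side = w√2 ≈ 1715.1 mm.

1213 × 1715 mm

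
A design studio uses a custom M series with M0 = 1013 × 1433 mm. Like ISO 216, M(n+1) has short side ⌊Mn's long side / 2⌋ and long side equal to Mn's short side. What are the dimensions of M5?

M1: ⌊1433/2⌋ × 1013 = 716 × 1013 mm
M2: ⌊1013/2⌋ × 716 = 506 × 716 mm
M3: ⌊716/2⌋ × 506 = 358 × 506 mm
M4: ⌊506/2⌋ × 358 = 253 × 358 mm
M5: ⌊358/2⌋ × 253 = 179 × 253 mm

179 × 253 mm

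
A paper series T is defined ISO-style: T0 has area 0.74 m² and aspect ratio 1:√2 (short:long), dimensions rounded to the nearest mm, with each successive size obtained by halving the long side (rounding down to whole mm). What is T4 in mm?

180 × 255 mm

Let T0's short side be w mm. w · w√2 = 0.74 m² = 740,000 mm², so w ≈ 723.4 mm and w√2 ≈ 1023.0 mm → T0 = 723 × 1023 mm.
T1: ⌊1023/2⌋ × 723 = 511 × 723 mm
T2: ⌊723/2⌋ × 511 = 361 × 511 mm
T3: ⌊511/2⌋ × 361 = 255 × 361 mm
T4: ⌊361/2⌋ × 255 = 180 × 255 mm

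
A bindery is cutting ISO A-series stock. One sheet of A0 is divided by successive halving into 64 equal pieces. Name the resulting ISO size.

64 = 2^6, so 6 halving steps.
A0 → A1 → … → A6 after 6 steps.

A6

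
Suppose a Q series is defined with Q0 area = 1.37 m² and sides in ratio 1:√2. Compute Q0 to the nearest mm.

984 × 1392 mm

Let the short side be w mm. Then w · w√2 = 1.37 m² = 1,370,000 mm².
w² = 1,370,000/√2, so w ≈ 984.2 mm; long side = w√2 ≈ 1391.9 mm.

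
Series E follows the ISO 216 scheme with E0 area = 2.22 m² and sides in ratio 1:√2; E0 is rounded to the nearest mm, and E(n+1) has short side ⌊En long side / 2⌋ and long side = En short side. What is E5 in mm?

221 × 313 mm

Let E0's short side be w mm. w · w√2 = 2.22 m² = 2,220,000 mm², so w ≈ 1252.9 mm and w√2 ≈ 1771.9 mm → E0 = 1253 × 1772 mm.
E1: ⌊1772/2⌋ × 1253 = 886 × 1253 mm
E2: ⌊1253/2⌋ × 886 = 626 × 886 mm
E3: ⌊886/2⌋ × 626 = 443 × 626 mm
E4: ⌊626/2⌋ × 443 = 313 × 443 mm
E5: ⌊443/2⌋ × 313 = 221 × 313 mm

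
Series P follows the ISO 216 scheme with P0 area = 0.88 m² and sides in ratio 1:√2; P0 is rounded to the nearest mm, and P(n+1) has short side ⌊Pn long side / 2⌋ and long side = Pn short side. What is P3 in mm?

Let P0's short side be w mm. w · w√2 = 0.88 m² = 880,000 mm², so w ≈ 788.8 mm and w√2 ≈ 1115.6 mm → P0 = 789 × 1116 mm.
P1: ⌊1116/2⌋ × 789 = 558 × 789 mm
P2: ⌊789/2⌋ × 558 = 394 × 558 mm
P3: ⌊558/2⌋ × 394 = 279 × 394 mm

279 × 394 mm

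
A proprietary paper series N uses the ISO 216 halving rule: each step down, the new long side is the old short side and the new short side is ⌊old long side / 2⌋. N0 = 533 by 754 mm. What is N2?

266 × 377 mm

N1: ⌊754/2⌋ × 533 = 377 × 533 mm
N2: ⌊533/2⌋ × 377 = 266 × 377 mm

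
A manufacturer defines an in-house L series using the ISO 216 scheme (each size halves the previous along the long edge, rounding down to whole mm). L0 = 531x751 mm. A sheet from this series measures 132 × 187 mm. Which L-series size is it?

L4

L0: 531 × 751 mm
L1: 375 × 531 mm
L2: 265 × 375 mm
L3: 187 × 265 mm
L4: 132 × 187 mm
L5: 93 × 132 mm
→ matches L4.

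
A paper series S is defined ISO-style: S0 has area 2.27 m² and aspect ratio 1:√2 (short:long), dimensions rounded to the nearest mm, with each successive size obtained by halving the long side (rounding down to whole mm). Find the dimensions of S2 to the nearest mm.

Let S0's short side be w mm. w · w√2 = 2.27 m² = 2,270,000 mm², so w ≈ 1266.9 mm and w√2 ≈ 1791.7 mm → S0 = 1267 × 1792 mm.
S1: ⌊1792/2⌋ × 1267 = 896 × 1267 mm
S2: ⌊1267/2⌋ × 896 = 633 × 896 mm

633 × 896 mm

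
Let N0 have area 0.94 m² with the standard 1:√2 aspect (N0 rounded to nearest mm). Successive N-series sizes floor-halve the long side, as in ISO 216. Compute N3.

Let N0's short side be w mm. w · w√2 = 0.94 m² = 940,000 mm², so w ≈ 815.3 mm and w√2 ≈ 1153.0 mm → N0 = 815 × 1153 mm.
N1: ⌊1153/2⌋ × 815 = 576 × 815 mm
N2: ⌊815/2⌋ × 576 = 407 × 576 mm
N3: ⌊576/2⌋ × 407 = 288 × 407 mm

288 × 407 mm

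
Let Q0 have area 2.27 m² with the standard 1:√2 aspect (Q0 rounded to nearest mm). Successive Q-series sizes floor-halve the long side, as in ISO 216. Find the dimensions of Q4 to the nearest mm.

316 × 448 mm

Let Q0's short side be w mm. w · w√2 = 2.27 m² = 2,270,000 mm², so w ≈ 1266.9 mm and w√2 ≈ 1791.7 mm → Q0 = 1267 × 1792 mm.
Q1: ⌊1792/2⌋ × 1267 = 896 × 1267 mm
Q2: ⌊1267/2⌋ × 896 = 633 × 896 mm
Q3: ⌊896/2⌋ × 633 = 448 × 633 mm
Q4: ⌊633/2⌋ × 448 = 316 × 448 mm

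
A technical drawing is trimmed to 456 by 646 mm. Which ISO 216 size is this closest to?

Aspect ratio 646/456 ≈ 1.417 — close to the ISO √2 ≈ 1.414.
In the C-series (envelope sizes, between A and B): C2 = 458 × 648 mm.
Off by 4 mm total — nearest standard size.

C2 (458 × 648 mm)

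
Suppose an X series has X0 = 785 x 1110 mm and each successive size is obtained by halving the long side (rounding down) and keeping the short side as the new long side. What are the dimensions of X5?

138 × 196 mm

X1: ⌊1110/2⌋ × 785 = 555 × 785 mm
X2: ⌊785/2⌋ × 555 = 392 × 555 mm
X3: ⌊555/2⌋ × 392 = 277 × 392 mm
X4: ⌊392/2⌋ × 277 = 196 × 277 mm
X5: ⌊277/2⌋ × 196 = 138 × 196 mm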